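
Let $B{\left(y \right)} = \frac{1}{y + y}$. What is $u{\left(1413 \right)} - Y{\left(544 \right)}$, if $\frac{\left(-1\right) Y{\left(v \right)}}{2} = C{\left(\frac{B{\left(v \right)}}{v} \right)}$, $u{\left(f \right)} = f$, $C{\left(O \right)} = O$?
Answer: $\frac{418157569}{295936} \approx 1413.0$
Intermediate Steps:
$B{\left(y \right)} = \frac{1}{2 y}$
$Y{\left(v \right)} = - \frac{1}{v^{2}}$ ($Y{\left(v \right)} = - 2 \frac{\frac{1}{2} \frac{1}{v}}{v} = - 2 \frac{1}{2 v^{2}} = - \frac{1}{v^{2}}$)
$u{\left(1413 \right)} - Y{\left(544 \right)} = 1413 - - \frac{1}{295936} = 1413 + \frac{1}{295936} = \frac{418157569}{295936}$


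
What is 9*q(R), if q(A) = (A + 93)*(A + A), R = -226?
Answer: 541044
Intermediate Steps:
q(A) = 2*A*(93 + A) (q(A) = (93 + A)*(2*A) = 2*A*(93 + A))
9*q(R) = 9*(2*(-226)*(93 - 226)) = 9*(2*(-226)*(-133)) = 9*60116 = 541044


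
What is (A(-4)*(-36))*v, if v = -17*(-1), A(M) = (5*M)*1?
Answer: 12240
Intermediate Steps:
A(M) = 5*M
v = 17
(A(-4)*(-36))*v = ((5*(-4))*(-36))*17 = -20*(-36)*17 = 720*17 = 12240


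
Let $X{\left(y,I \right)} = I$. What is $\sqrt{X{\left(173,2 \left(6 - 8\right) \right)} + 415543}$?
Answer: $3 \sqrt{46171} \approx 644.62$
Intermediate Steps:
$\sqrt{X{\left(173,2 \left(6 - 8\right) \right)} + 415543} = \sqrt{2 \left(6 - 8\right) + 415543} = \sqrt{2 \left(-2\right) + 415543} = \sqrt{-4 + 415543} = \sqrt{415539} = 3 \sqrt{46171}$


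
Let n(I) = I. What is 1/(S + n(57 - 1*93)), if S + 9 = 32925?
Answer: 1/32880 ≈ 3.0414e-5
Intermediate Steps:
S = 32916 (S = -9 + 32925 = 32916)
1/(S + n(57 - 1*93)) = 1/(32916 + (57 - 1*93)) = 1/(32916 + (57 - 93)) = 1/(32916 - 36) = 1/32880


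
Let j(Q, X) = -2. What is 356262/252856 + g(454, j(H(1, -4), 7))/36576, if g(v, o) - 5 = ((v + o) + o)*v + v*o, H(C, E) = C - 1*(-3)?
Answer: 2685866281/385352544 ≈ 6.9699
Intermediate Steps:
H(C, E) = 3 + C (H(C, E) = C + 3 = 3 + C)
g(v, o) = 5 + o*v + v*(v + 2*o) (g(v, o) = 5 + (((v + o) + o)*v + v*o) = 5 + (((o + v) + o)*v + o*v) = 5 + ((v + 2*o)*v + o*v) = 5 + (v*(v + 2*o) + o*v) = 5 + (o*v + v*(v + 2*o)) = 5 + o*v + v*(v + 2*o))
356262/252856 + g(454, j(H(1, -4), 7))/36576 = 356262/252856 + (5 + 454² + 3*(-2)*454)/36576 = 356262*(1/252856) + (5 + 206116 - 2724)*(1/36576) = 178131/126428 + 203397*(1/36576) = 178131/126428 + 67799/12192 = 2685866281/385352544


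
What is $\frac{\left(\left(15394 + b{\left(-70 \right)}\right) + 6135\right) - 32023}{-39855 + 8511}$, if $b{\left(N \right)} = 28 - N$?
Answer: $\frac{2599}{7836} \approx 0.33167$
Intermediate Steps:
$\frac{\left(\left(15394 + b{\left(-70 \right)}\right) + 6135\right) - 32023}{-39855 + 8511} = \frac{\left(\left(15394 + \left(28 - -70\right)\right) + 6135\right) - 32023}{-39855 + 8511} = \frac{\left(\left(15394 + \left(28 + 70\right)\right) + 6135\right) - 32023}{-31344} = \left(\left(\left(15394 + 98\right) + 6135\right) - 32023\right) \left(- \frac{1}{31344}\right) = \left(\left(15492 + 6135\right) - 32023\right) \left(- \frac{1}{31344}\right) = \left(21627 - 32023\right) \left(- \frac{1}{31344}\right) = \left(-10396\right) \left(- \frac{1}{31344}\right) = \frac{2599}{7836}$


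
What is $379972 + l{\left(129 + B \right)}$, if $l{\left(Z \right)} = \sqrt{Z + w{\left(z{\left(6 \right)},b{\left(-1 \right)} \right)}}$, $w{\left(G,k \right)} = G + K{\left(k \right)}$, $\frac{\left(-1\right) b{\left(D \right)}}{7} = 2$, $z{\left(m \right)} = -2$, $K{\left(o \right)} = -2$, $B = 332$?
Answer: $379972 + \sqrt{457} \approx 3.7999 \cdot 10^{5}$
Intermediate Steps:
$b{\left(D \right)} = -14$ ($b{\left(D \right)} = \left(-7\right) 2 = -14$)
$w{\left(G,k \right)} = -2 + G$ ($w{\left(G,k \right)} = G - 2 = -2 + G$)
$l{\left(Z \right)} = \sqrt{-4 + Z}$ ($l{\left(Z \right)} = \sqrt{Z - 4} = \sqrt{-4 + Z}$)
$379972 + l{\left(129 + B \right)} = 379972 + \sqrt{-4 + \left(129 + 332\right)} = 379972 + \sqrt{-4 + 461} = 379972 + \sqrt{457}$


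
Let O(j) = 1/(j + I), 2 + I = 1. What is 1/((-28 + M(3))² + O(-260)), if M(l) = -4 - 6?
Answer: 261/376883 ≈ 0.00069252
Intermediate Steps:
M(l) = -10
I = -1 (I = -2 + 1 = -1)
O(j) = 1/(-1 + j) (O(j) = 1/(j - 1) = 1/(-1 + j))
1/((-28 + M(3))² + O(-260)) = 1/((-28 - 10)² + 1/(-1 - 260)) = 1/((-38)² + 1/(-261)) = 1/(1444 - 1/261) = 1/(376883/261) = 261/376883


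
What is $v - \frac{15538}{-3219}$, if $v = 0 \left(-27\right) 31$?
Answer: $\frac{15538}{3219} \approx 4.827$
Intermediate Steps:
$v = 0$ ($v = 0 \cdot 31 = 0$)
$v - \frac{15538}{-3219} = 0 - \frac{15538}{-3219} = 0 - 15538 \left(- \frac{1}{3219}\right) = 0 - - \frac{15538}{3219} = 0 + \frac{15538}{3219} = \frac{15538}{3219}$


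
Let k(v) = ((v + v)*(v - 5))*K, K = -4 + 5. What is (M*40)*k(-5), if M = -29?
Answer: -116000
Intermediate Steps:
K = 1
k(v) = 2*v*(-5 + v) (k(v) = ((v + v)*(v - 5))*1 = ((2*v)*(-5 + v))*1 = (2*v*(-5 + v))*1 = 2*v*(-5 + v))
(M*40)*k(-5) = (-29*40)*(2*(-5)*(-5 - 5)) = -2320*(-5)*(-10) = -1160*100 = -116000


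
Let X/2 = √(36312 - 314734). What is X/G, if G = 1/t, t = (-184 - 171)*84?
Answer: -59640*I*√278422 ≈ -3.1469e+7*I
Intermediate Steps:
X = 2*I*√278422 (X = 2*√(36312 - 314734) = 2*√(-278422) = 2*(I*√278422) = 2*I*√278422 ≈ 1055.3*I)
t = -29820 (t = -355*84 = -29820)
G = -1/29820 (G = 1/(-29820) = -1/29820 ≈ -3.3535e-5)
X/G = (2*I*√278422)/(-1/29820) = (2*I*√278422)*(-29820) = -59640*I*√278422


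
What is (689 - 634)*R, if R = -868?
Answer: -47740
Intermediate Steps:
(689 - 634)*R = (689 - 634)*(-868) = 55*(-868) = -47740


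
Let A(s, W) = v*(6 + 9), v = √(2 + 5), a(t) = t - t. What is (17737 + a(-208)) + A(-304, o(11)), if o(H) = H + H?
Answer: 17737 + 15*√7 ≈ 17777.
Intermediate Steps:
a(t) = 0
o(H) = 2*H
v = √7 ≈ 2.6458
A(s, W) = 15*√7 (A(s, W) = √7*(6 + 9) = √7*15 = 15*√7)
(17737 + a(-208)) + A(-304, o(11)) = (17737 + 0) + 15*√7 = 17737 + 15*√7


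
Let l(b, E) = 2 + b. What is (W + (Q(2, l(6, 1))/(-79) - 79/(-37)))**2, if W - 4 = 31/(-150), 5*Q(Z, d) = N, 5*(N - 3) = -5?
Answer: 6745016711689/192238402500 ≈ 35.087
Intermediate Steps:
N = 2 (N = 3 + (1/5)*(-5) = 3 - 1 = 2)
Q(Z, d) = 2/5 (Q(Z, d) = (1/5)*2 = 2/5)
W = 569/150 (W = 4 + 31/(-150) = 4 + 31*(-1/150) = 4 - 31/150 = 569/150 ≈ 3.7933)
(W + (Q(2, l(6, 1))/(-79) - 79/(-37)))**2 = (569/150 + ((2/5)/(-79) - 79/(-37)))**2 = (569/150 + ((2/5)*(-1/79) - 79*(-1/37)))**2 = (569/150 + (-2/395 + 79/37))**2 = (569/150 + 31131/14615)**2 = (2597117/438450)**2 = 6745016711689/192238402500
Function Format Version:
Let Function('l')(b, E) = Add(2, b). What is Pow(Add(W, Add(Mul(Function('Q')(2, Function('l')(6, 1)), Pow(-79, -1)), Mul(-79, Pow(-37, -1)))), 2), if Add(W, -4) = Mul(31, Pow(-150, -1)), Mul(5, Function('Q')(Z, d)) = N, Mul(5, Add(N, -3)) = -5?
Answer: Rational(6745016711689, 192238402500) ≈ 35.087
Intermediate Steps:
N = 2 (N = Add(3, Mul(Rational(1, 5), -5)) = Add(3, -1) = 2)
Function('Q')(Z, d) = Rational(2, 5) (Function('Q')(Z, d) = Mul(Rational(1, 5), 2) = Rational(2, 5))
W = Rational(569, 150) (W = Add(4, Mul(31, Pow(-150, -1))) = Add(4, Mul(31, Rational(-1, 150))) = Add(4, Rational(-31, 150)) = Rational(569, 150) ≈ 3.7933)
Pow(Add(W, Add(Mul(Function('Q')(2, Function('l')(6, 1)), Pow(-79, -1)), Mul(-79, Pow(-37, -1)))), 2) = Pow(Add(Rational(569, 150), Add(Mul(Rational(2, 5), Pow(-79, -1)), Mul(-79, Pow(-37, -1)))), 2) = Pow(Add(Rational(569, 150), Add(Mul(Rational(2, 5), Rational(-1, 79)), Mul(-79, Rational(-1, 37)))), 2) = Pow(Add(Rational(569, 150), Add(Rational(-2, 395), Rational(79, 37))), 2) = Pow(Add(Rational(569, 150), Rational(31131, 14615)), 2) = Pow(Rational(2597117, 438450), 2) = Rational(6745016711689, 192238402500)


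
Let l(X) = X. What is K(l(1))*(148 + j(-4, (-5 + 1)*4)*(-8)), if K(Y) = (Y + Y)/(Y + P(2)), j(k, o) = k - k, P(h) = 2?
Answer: 296/3 ≈ 98.667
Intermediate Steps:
j(k, o) = 0
K(Y) = 2*Y/(2 + Y) (K(Y) = (Y + Y)/(Y + 2) = (2*Y)/(2 + Y) = 2*Y/(2 + Y))
K(l(1))*(148 + j(-4, (-5 + 1)*4)*(-8)) = (2*1/(2 + 1))*(148 + 0*(-8)) = (2*1/3)*(148 + 0) = (2*1*(1/3))*148 = (2/3)*148 = 296/3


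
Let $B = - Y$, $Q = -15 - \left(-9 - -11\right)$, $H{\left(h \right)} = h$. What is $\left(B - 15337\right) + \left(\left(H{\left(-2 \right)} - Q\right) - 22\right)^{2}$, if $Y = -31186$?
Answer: $15898$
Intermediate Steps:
$Q = -17$ ($Q = -15 - \left(-9 + 11\right) = -15 - 2 = -17$)
$B = 31186$ ($B = \left(-1\right) \left(-31186\right) = 31186$)
$\left(B - 15337\right) + \left(\left(H{\left(-2 \right)} - Q\right) - 22\right)^{2} = \left(31186 - 15337\right) + \left(\left(-2 - -17\right) - 22\right)^{2} = 15849 + \left(\left(-2 + 17\right) - 22\right)^{2} = 15849 + \left(15 - 22\right)^{2} = 15849 + \left(-7\right)^{2} = 15849 + 49 = 15898$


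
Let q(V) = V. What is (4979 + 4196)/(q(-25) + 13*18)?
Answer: 9175/209 ≈ 43.900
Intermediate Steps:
(4979 + 4196)/(q(-25) + 13*18) = (4979 + 4196)/(-25 + 13*18) = 9175/(-25 + 234) = 9175/209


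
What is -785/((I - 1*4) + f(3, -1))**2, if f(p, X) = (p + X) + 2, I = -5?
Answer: -157/5 ≈ -31.400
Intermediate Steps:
f(p, X) = 2 + X + p (f(p, X) = (X + p) + 2 = 2 + X + p)
-785/((I - 1*4) + f(3, -1))**2 = -785/((-5 - 1*4) + (2 - 1 + 3))**2 = -785/((-5 - 4) + 4)**2 = -785/(-9 + 4)**2 = -785/((-5)**2) = -785/25 = -785*1/25 = -157/5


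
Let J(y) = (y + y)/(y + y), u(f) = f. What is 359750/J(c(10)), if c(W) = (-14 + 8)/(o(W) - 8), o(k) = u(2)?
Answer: 359750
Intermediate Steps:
o(k) = 2
c(W) = 1 (c(W) = (-14 + 8)/(2 - 8) = -6/(-6) = -6*(-⅙) = 1)
J(y) = 1 (J(y) = (2*y)/((2*y)) = (2*y)*(1/(2*y)) = 1)
359750/J(c(10)) = 359750/1 = 359750*1 = 359750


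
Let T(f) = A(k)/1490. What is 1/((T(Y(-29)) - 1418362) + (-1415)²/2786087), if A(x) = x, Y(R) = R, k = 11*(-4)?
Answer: -2075634815/2944000117109319 ≈ -7.0504e-7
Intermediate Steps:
k = -44
T(f) = -22/745 (T(f) = -44/1490 = -44*1/1490 = -22/745)
1/((T(Y(-29)) - 1418362) + (-1415)²/2786087) = 1/((-22/745 - 1418362) + (-1415)²/2786087) = 1/(-1056679712/745 + 2002225*(1/2786087)) = 1/(-1056679712/745 + 2002225/2786087) = 1/(-2944000117109319/2075634815) = -2075634815/2944000117109319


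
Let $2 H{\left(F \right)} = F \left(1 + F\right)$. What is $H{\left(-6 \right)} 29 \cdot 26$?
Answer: $11310$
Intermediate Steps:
$H{\left(F \right)} = \frac{F \left(1 + F\right)}{2}$
$H{\left(-6 \right)} 29 \cdot 26 = \frac{1}{2} \left(-6\right) \left(1 - 6\right) 29 \cdot 26 = \frac{1}{2} \left(-6\right) \left(-5\right) 29 \cdot 26 = 15 \cdot 29 \cdot 26 = 435 \cdot 26 = 11310$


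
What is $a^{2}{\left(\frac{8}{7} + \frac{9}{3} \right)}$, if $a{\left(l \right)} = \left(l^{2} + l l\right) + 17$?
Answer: $\frac{6325225}{2401} \approx 2634.4$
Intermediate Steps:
$a{\left(l \right)} = 17 + 2 l^{2}$ ($a{\left(l \right)} = \left(l^{2} + l^{2}\right) + 17 = 2 l^{2} + 17 = 17 + 2 l^{2}$)
$a^{2}{\left(\frac{8}{7} + \frac{9}{3} \right)} = \left(17 + 2 \left(\frac{8}{7} + \frac{9}{3}\right)^{2}\right)^{2} = \left(17 + 2 \left(8 \cdot \frac{1}{7} + 9 \cdot \frac{1}{3}\right)^{2}\right)^{2} = \left(17 + 2 \left(\frac{8}{7} + 3\right)^{2}\right)^{2} = \left(17 + 2 \left(\frac{29}{7}\right)^{2}\right)^{2} = \left(17 + 2 \cdot \frac{841}{49}\right)^{2} = \left(17 + \frac{1682}{49}\right)^{2} = \left(\frac{2515}{49}\right)^{2} = \frac{6325225}{2401}$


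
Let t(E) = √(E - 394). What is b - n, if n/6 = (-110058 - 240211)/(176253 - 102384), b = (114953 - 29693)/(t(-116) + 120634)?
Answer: 5223938417366014/179163872800159 - 42630*I*√510/7276281233 ≈ 29.157 - 0.00013231*I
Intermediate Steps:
t(E) = √(-394 + E)
b = 85260/(120634 + I*√510) (b = (114953 - 29693)/(√(-394 - 116) + 120634) = 85260/(√(-510) + 120634) = 85260/(I*√510 + 120634) = 85260/(120634 + I*√510) ≈ 0.70677 - 0.00013231*I)
n = -700538/24623 (n = 6*((-110058 - 240211)/(176253 - 102384)) = 6*(-350269/73869) = -700538/24623 ≈ -28.451)
b - n = (5142627420/7276281233 - 42630*I*√510/7276281233) - 1*(-700538/24623) = (5142627420/7276281233 - 42630*I*√510/7276281233) + 700538/24623 = 5223938417366014/179163872800159 - 42630*I*√510/7276281233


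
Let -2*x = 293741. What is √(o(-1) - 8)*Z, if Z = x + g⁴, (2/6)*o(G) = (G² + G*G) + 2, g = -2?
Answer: -293709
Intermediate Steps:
x = -293741/2 (x = -½*293741 = -293741/2 ≈ -1.4687e+5)
o(G) = 6 + 6*G² (o(G) = 3*((G² + G*G) + 2) = 3*((G² + G²) + 2) = 3*(2*G² + 2) = 3*(2 + 2*G²) = 6 + 6*G²)
Z = -293709/2 (Z = -293741/2 + (-2)⁴ = -293741/2 + 16 = -293709/2 ≈ -1.4685e+5)
√(o(-1) - 8)*Z = √((6 + 6*(-1)²) - 8)*(-293709/2) = √((6 + 6*1) - 8)*(-293709/2) = √((6 + 6) - 8)*(-293709/2) = √(12 - 8)*(-293709/2) = √4*(-293709/2) = 2*(-293709/2) = -293709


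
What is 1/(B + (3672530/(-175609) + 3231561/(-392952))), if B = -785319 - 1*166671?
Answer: -3285995608/3128330702631549 ≈ -1.0504e-6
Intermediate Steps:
B = -951990 (B = -785319 - 166671 = -951990)
1/(B + (3672530/(-175609) + 3231561/(-392952))) = 1/(-951990 + (3672530/(-175609) + 3231561/(-392952))) = 1/(-951990 + (3672530*(-1/175609) + 3231561*(-1/392952))) = 1/(-951990 + (-3672530/175609 - 1077187/130984)) = 1/(-951990 - 95743771629/3285995608) = 1/(-3128330702631549/3285995608) = -3285995608/3128330702631549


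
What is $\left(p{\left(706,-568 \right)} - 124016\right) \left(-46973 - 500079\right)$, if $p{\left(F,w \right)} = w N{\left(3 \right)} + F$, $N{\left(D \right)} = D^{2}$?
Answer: $70253511944$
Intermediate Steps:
$p{\left(F,w \right)} = F + 9 w$ ($p{\left(F,w \right)} = w 3^{2} + F = w 9 + F = 9 w + F = F + 9 w$)
$\left(p{\left(706,-568 \right)} - 124016\right) \left(-46973 - 500079\right) = \left(\left(706 + 9 \left(-568\right)\right) - 124016\right) \left(-46973 - 500079\right) = \left(\left(706 - 5112\right) - 124016\right) \left(-547052\right) = \left(-4406 - 124016\right) \left(-547052\right) = \left(-128422\right) \left(-547052\right) = 70253511944$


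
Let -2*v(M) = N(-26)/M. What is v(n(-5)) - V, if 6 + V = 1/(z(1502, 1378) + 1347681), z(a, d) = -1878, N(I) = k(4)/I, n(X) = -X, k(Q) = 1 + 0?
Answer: 2100798223/349908780 ≈ 6.0038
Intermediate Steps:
k(Q) = 1
N(I) = 1/I
v(M) = 1/(52*M) (v(M) = -1/(2*(-26)*M) = -(-1)/(52*M) = 1/(52*M))
V = -8074817/1345803 (V = -6 + 1/(-1878 + 1347681) = -6 + 1/1345803 = -8074817/1345803 ≈ -6.0000)
v(n(-5)) - V = 1/(52*((-1*(-5)))) - 1*(-8074817/1345803) = (1/52)/5 + 8074817/1345803 = (1/52)*(1/5) + 8074817/1345803 = 1/260 + 8074817/1345803 = 2100798223/349908780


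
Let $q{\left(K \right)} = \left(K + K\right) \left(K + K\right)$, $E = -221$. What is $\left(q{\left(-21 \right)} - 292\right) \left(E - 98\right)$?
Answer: $-469568$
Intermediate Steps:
$q{\left(K \right)} = 4 K^{2}$ ($q{\left(K \right)} = 2 K 2 K = 4 K^{2}$)
$\left(q{\left(-21 \right)} - 292\right) \left(E - 98\right) = \left(4 \left(-21\right)^{2} - 292\right) \left(-221 - 98\right) = \left(4 \cdot 441 - 292\right) \left(-319\right) = \left(1764 - 292\right) \left(-319\right) = 1472 \left(-319\right) = -469568$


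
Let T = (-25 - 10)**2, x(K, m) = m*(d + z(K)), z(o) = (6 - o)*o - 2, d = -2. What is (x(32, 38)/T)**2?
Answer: 1009205824/1500625 ≈ 672.52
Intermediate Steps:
z(o) = -2 + o*(6 - o) (z(o) = o*(6 - o) - 2 = -2 + o*(6 - o))
x(K, m) = m*(-4 - K**2 + 6*K) (x(K, m) = m*(-2 + (-2 - K**2 + 6*K)) = m*(-4 - K**2 + 6*K))
T = 1225 (T = (-35)**2 = 1225)
(x(32, 38)/T)**2 = ((38*(-4 - 1*32**2 + 6*32))/1225)**2 = ((38*(-4 - 1*1024 + 192))*(1/1225))**2 = ((38*(-4 - 1024 + 192))*(1/1225))**2 = ((38*(-836))*(1/1225))**2 = (-31768*1/1225)**2 = (-31768/1225)**2 = 1009205824/1500625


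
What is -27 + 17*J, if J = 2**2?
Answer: 41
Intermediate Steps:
J = 4
-27 + 17*J = -27 + 17*4 = -27 + 68 = 41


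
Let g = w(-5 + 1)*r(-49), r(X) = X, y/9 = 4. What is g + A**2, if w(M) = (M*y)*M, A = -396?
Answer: 128592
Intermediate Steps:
y = 36 (y = 9*4 = 36)
w(M) = 36*M**2 (w(M) = (M*36)*M = (36*M)*M = 36*M**2)
g = -28224 (g = (36*(-5 + 1)**2)*(-49) = (36*(-4)**2)*(-49) = (36*16)*(-49) = 576*(-49) = -28224)
g + A**2 = -28224 + (-396)**2 = -28224 + 156816 = 128592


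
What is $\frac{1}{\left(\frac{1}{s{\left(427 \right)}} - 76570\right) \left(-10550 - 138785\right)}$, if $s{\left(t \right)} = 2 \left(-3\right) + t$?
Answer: $\frac{421}{4813958430615} \approx 8.7454 \cdot 10^{-11}$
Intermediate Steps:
$s{\left(t \right)} = -6 + t$
$\frac{1}{\left(\frac{1}{s{\left(427 \right)}} - 76570\right) \left(-10550 - 138785\right)} = \frac{1}{\left(\frac{1}{-6 + 427} - 76570\right) \left(-10550 - 138785\right)} = \frac{1}{\left(\frac{1}{421} - 76570\right) \left(-149335\right)} = \frac{1}{\left(- \frac{32235969}{421}\right) \left(-149335\right)} = \frac{1}{\frac{4813958430615}{421}} = \frac{421}{4813958430615}$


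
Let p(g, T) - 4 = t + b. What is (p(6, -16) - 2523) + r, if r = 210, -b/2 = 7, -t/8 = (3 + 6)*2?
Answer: -2467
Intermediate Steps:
t = -144 (t = -8*(3 + 6)*2 = -72*2 = -8*18 = -144)
b = -14 (b = -2*7 = -14)
p(g, T) = -154 (p(g, T) = 4 + (-144 - 14) = 4 - 158 = -154)
(p(6, -16) - 2523) + r = (-154 - 2523) + 210 = -2677 + 210 = -2467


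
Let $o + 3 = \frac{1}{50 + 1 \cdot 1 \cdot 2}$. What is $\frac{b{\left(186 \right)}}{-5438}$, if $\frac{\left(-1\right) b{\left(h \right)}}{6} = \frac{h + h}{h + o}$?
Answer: $\frac{1872}{834733} \approx 0.0022426$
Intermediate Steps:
$o = - \frac{155}{52}$ ($o = -3 + \frac{1}{50 + 1 \cdot 1 \cdot 2} = -3 + \frac{1}{50 + 1 \cdot 2} = -3 + \frac{1}{50 + 2} = -3 + \frac{1}{52} = - \frac{155}{52} \approx -2.9808$)
$b{\left(h \right)} = - \frac{12 h}{- \frac{155}{52} + h}$ ($b{\left(h \right)} = - 6 \frac{h + h}{h - \frac{155}{52}} = - 6 \frac{2 h}{- \frac{155}{52} + h} = - \frac{12 h}{- \frac{155}{52} + h}$)
$\frac{b{\left(186 \right)}}{-5438} = \frac{\left(-624\right) 186 \frac{1}{-155 + 52 \cdot 186}}{-5438} = \left(-624\right) 186 \frac{1}{-155 + 9672} \left(- \frac{1}{5438}\right) = \left(-624\right) 186 \cdot \frac{1}{9517} \left(- \frac{1}{5438}\right) = \left(- \frac{3744}{307}\right) \left(- \frac{1}{5438}\right) = \frac{1872}{834733}$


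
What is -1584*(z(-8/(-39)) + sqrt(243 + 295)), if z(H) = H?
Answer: -4224/13 - 1584*sqrt(538) ≈ -37066.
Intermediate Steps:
-1584*(z(-8/(-39)) + sqrt(243 + 295)) = -1584*(-8/(-39) + sqrt(243 + 295)) = -1584*(-8*(-1/39) + sqrt(538)) = -1584*(8/39 + sqrt(538)) = -4224/13 - 1584*sqrt(538)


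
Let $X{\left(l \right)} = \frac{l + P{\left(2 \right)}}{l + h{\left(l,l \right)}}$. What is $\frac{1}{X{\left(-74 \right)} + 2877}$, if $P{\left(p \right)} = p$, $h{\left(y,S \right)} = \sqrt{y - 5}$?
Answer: $\frac{5329021}{15336704697} - \frac{8 i \sqrt{79}}{5112234899} \approx 0.00034747 - 1.3909 \cdot 10^{-8} i$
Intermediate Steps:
$h{\left(y,S \right)} = \sqrt{-5 + y}$
$X{\left(l \right)} = \frac{2 + l}{l + \sqrt{-5 + l}}$ ($X{\left(l \right)} = \frac{l + 2}{l + \sqrt{-5 + l}} = \frac{2 + l}{l + \sqrt{-5 + l}}$)
$\frac{1}{X{\left(-74 \right)} + 2877} = \frac{1}{\frac{2 - 74}{-74 + \sqrt{-5 - 74}} + 2877} = \frac{1}{\frac{1}{-74 + \sqrt{-79}} \left(-72\right) + 2877} = \frac{1}{\frac{1}{-74 + i \sqrt{79}} \left(-72\right) + 2877} = \frac{1}{- \frac{72}{-74 + i \sqrt{79}} + 2877} = \frac{1}{2877 - \frac{72}{-74 + i \sqrt{79}}}$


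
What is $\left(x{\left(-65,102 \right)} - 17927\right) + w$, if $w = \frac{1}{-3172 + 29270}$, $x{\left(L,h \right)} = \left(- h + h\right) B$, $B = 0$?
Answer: $- \frac{467858845}{26098} \approx -17927.0$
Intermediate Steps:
$x{\left(L,h \right)} = 0$ ($x{\left(L,h \right)} = \left(- h + h\right) 0 = 0 \cdot 0 = 0$)
$w = \frac{1}{26098} \approx 3.8317 \cdot 10^{-5}$
$\left(x{\left(-65,102 \right)} - 17927\right) + w = \left(0 - 17927\right) + \frac{1}{26098} = -17927 + \frac{1}{26098} = - \frac{467858845}{26098}$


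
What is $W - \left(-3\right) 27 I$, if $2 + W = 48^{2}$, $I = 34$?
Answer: $5056$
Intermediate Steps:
$W = 2302$ ($W = -2 + 48^{2} = -2 + 2304 = 2302$)
$W - \left(-3\right) 27 I = 2302 - \left(-3\right) 27 \cdot 34 = 2302 - \left(-81\right) 34 = 2302 - -2754 = 2302 + 2754 = 5056$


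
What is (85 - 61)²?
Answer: 576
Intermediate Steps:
(85 - 61)² = 24² = 576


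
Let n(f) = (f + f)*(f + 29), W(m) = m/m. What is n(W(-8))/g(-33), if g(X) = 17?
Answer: 60/17 ≈ 3.5294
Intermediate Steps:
W(m) = 1
n(f) = 2*f*(29 + f) (n(f) = (2*f)*(29 + f) = 2*f*(29 + f))
n(W(-8))/g(-33) = (2*1*(29 + 1))/17 = (2*1*30)*(1/17) = 60*(1/17) = 60/17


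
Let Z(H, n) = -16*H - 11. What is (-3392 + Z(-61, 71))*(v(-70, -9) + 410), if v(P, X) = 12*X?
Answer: -732954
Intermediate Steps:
Z(H, n) = -11 - 16*H
(-3392 + Z(-61, 71))*(v(-70, -9) + 410) = (-3392 + (-11 - 16*(-61)))*(12*(-9) + 410) = (-3392 + (-11 + 976))*(-108 + 410) = (-3392 + 965)*302 = -2427*302 = -732954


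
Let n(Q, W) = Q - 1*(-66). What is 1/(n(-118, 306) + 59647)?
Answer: 1/59595 ≈ 1.6780e-5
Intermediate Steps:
n(Q, W) = 66 + Q (n(Q, W) = Q + 66 = 66 + Q)
1/(n(-118, 306) + 59647) = 1/((66 - 118) + 59647) = 1/(-52 + 59647) = 1/59595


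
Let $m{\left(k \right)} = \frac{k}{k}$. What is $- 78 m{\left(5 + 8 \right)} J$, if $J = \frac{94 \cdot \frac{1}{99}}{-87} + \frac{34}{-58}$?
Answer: $\frac{133718}{2871} \approx 46.575$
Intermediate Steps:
$m{\left(k \right)} = 1$
$J = - \frac{5143}{8613}$ ($J = 94 \cdot \frac{1}{99} \left(- \frac{1}{87}\right) + 34 \left(- \frac{1}{58}\right) = \frac{94}{99} \left(- \frac{1}{87}\right) - \frac{17}{29} = - \frac{94}{8613} - \frac{17}{29} = - \frac{5143}{8613} \approx -0.59712$)
$- 78 m{\left(5 + 8 \right)} J = \left(-78\right) 1 \left(- \frac{5143}{8613}\right) = \left(-78\right) \left(- \frac{5143}{8613}\right) = \frac{133718}{2871}$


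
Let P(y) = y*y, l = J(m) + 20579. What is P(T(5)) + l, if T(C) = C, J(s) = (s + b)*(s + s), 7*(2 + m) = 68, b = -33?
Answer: 990480/49 ≈ 20214.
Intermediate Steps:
m = 54/7 (m = -2 + (⅐)*68 = -2 + 68/7 = 54/7 ≈ 7.7143)
J(s) = 2*s*(-33 + s) (J(s) = (s - 33)*(s + s) = (-33 + s)*(2*s) = 2*s*(-33 + s))
l = 989255/49 (l = 2*(54/7)*(-33 + 54/7) + 20579 = 2*(54/7)*(-177/7) + 20579 = -19116/49 + 20579 = 989255/49 ≈ 20189.)
P(y) = y²
P(T(5)) + l = 5² + 989255/49 = 25 + 989255/49 = 990480/49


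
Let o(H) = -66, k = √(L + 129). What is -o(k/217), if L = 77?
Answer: 66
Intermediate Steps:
k = √206 (k = √(77 + 129) = √206 ≈ 14.353)
-o(k/217) = -1*(-66) = 66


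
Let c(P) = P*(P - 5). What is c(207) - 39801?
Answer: 2013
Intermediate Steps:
c(P) = P*(-5 + P)
c(207) - 39801 = 207*(-5 + 207) - 39801 = 207*202 - 39801 = 41814 - 39801 = 2013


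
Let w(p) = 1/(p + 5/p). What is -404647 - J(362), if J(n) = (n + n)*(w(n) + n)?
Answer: -87375217103/131049 ≈ -6.6674e+5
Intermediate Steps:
J(n) = 2*n*(n + n/(5 + n²)) (J(n) = (n + n)*(n/(5 + n²) + n) = (2*n)*(n + n/(5 + n²)) = 2*n*(n + n/(5 + n²)))
-404647 - J(362) = -404647 - 2*362²*(6 + 362²)/(5 + 362²) = -404647 - 2*131044*(6 + 131044)/(5 + 131044) = -404647 - 2*131044*131050/131049 = -404647 - 1*34346632400/131049 = -404647 - 34346632400/131049 = -87375217103/131049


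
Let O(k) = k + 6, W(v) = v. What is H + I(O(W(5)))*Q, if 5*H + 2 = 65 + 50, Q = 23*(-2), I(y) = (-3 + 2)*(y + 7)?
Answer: 4253/5 ≈ 850.60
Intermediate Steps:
O(k) = 6 + k
I(y) = -7 - y (I(y) = -(7 + y) = -7 - y)
Q = -46
H = 113/5 (H = -⅖ + (65 + 50)/5 = -⅖ + (⅕)*115 = -⅖ + 23 = 113/5 ≈ 22.600)
H + I(O(W(5)))*Q = 113/5 + (-7 - (6 + 5))*(-46) = 113/5 + (-7 - 1*11)*(-46) = 113/5 + (-7 - 11)*(-46) = 113/5 - 18*(-46) = 113/5 + 828 = 4253/5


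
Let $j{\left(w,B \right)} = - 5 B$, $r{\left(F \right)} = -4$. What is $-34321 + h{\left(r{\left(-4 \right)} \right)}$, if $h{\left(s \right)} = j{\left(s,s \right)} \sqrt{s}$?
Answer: $-34321 + 40 i \approx -34321.0 + 40.0 i$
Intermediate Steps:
$h{\left(s \right)} = - 5 s^{\frac{3}{2}}$ ($h{\left(s \right)} = - 5 s \sqrt{s} = - 5 s^{\frac{3}{2}}$)
$-34321 + h{\left(r{\left(-4 \right)} \right)} = -34321 - 5 \left(-4\right)^{\frac{3}{2}} = -34321 - 5 \left(- 8 i\right) = -34321 + 40 i$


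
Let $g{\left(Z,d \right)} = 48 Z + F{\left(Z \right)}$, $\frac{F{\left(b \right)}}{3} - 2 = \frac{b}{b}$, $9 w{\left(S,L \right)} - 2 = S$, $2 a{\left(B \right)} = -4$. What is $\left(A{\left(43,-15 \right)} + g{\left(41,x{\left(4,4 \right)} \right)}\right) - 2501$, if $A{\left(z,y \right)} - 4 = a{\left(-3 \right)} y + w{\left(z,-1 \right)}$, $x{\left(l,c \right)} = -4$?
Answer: $-485$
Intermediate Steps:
$a{\left(B \right)} = -2$ ($a{\left(B \right)} = \frac{1}{2} \left(-4\right) = -2$)
$w{\left(S,L \right)} = \frac{2}{9} + \frac{S}{9}$
$F{\left(b \right)} = 9$ ($F{\left(b \right)} = 6 + 3 \frac{b}{b} = 6 + 3 \cdot 1 = 6 + 3 = 9$)
$g{\left(Z,d \right)} = 9 + 48 Z$ ($g{\left(Z,d \right)} = 48 Z + 9 = 9 + 48 Z$)
$A{\left(z,y \right)} = \frac{38}{9} - 2 y + \frac{z}{9}$ ($A{\left(z,y \right)} = 4 - \left(- \frac{2}{9} + 2 y - \frac{z}{9}\right) = 4 + \left(\frac{2}{9} - 2 y + \frac{z}{9}\right) = \frac{38}{9} - 2 y + \frac{z}{9}$)
$\left(A{\left(43,-15 \right)} + g{\left(41,x{\left(4,4 \right)} \right)}\right) - 2501 = \left(\left(\frac{38}{9} - -30 + \frac{1}{9} \cdot 43\right) + \left(9 + 48 \cdot 41\right)\right) - 2501 = \left(\left(\frac{38}{9} + 30 + \frac{43}{9}\right) + \left(9 + 1968\right)\right) - 2501 = \left(39 + 1977\right) - 2501 = 2016 - 2501 = -485$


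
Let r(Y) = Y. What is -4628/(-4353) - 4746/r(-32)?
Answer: 10403717/69648 ≈ 149.38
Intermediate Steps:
-4628/(-4353) - 4746/r(-32) = -4628/(-4353) - 4746/(-32) = -4628*(-1/4353) - 4746*(-1/32) = 4628/4353 + 2373/16 = 10403717/69648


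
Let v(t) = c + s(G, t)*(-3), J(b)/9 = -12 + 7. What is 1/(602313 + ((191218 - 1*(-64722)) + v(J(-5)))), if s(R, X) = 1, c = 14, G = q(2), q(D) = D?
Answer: 1/858264 ≈ 1.1651e-6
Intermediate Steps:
G = 2
J(b) = -45 (J(b) = 9*(-12 + 7) = 9*(-5) = -45)
v(t) = 11 (v(t) = 14 + 1*(-3) = 14 - 3 = 11)
1/(602313 + ((191218 - 1*(-64722)) + v(J(-5)))) = 1/(602313 + ((191218 - 1*(-64722)) + 11)) = 1/(602313 + ((191218 + 64722) + 11)) = 1/(602313 + (255940 + 11)) = 1/(602313 + 255951) = 1/858264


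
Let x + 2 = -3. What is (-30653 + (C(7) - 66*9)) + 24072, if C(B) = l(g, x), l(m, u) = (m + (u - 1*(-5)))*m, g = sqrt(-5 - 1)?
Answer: -7181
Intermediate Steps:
x = -5 (x = -2 - 3 = -5)
g = I*sqrt(6) (g = sqrt(-6) = I*sqrt(6) ≈ 2.4495*I)
l(m, u) = m*(5 + m + u) (l(m, u) = (m + (u + 5))*m = (m + (5 + u))*m = (5 + m + u)*m = m*(5 + m + u))
C(B) = -6 (C(B) = (I*sqrt(6))*(5 + I*sqrt(6) - 5) = (I*sqrt(6))*(I*sqrt(6)) = -6)
(-30653 + (C(7) - 66*9)) + 24072 = (-30653 + (-6 - 66*9)) + 24072 = (-30653 + (-6 - 594)) + 24072 = (-30653 - 600) + 24072 = -31253 + 24072 = -7181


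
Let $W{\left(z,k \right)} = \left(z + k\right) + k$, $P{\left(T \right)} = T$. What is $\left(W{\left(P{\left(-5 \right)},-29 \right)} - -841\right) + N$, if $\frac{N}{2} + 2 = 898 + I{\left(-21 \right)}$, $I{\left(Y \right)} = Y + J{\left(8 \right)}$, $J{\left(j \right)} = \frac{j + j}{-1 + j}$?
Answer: $\frac{17728}{7} \approx 2532.6$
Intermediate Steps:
$J{\left(j \right)} = \frac{2 j}{-1 + j}$
$I{\left(Y \right)} = \frac{16}{7} + Y$ ($I{\left(Y \right)} = Y + 2 \cdot 8 \frac{1}{-1 + 8} = Y + 2 \cdot 8 \cdot \frac{1}{7} = Y + \frac{16}{7} = \frac{16}{7} + Y$)
$W{\left(z,k \right)} = z + 2 k$ ($W{\left(z,k \right)} = \left(k + z\right) + k = z + 2 k$)
$N = \frac{12282}{7}$ ($N = -4 + 2 \left(898 + \left(\frac{16}{7} - 21\right)\right) = -4 + 2 \left(898 - \frac{131}{7}\right) = -4 + 2 \cdot \frac{6155}{7} = -4 + \frac{12310}{7} = \frac{12282}{7} \approx 1754.6$)
$\left(W{\left(P{\left(-5 \right)},-29 \right)} - -841\right) + N = \left(\left(-5 + 2 \left(-29\right)\right) - -841\right) + \frac{12282}{7} = \left(\left(-5 - 58\right) + 841\right) + \frac{12282}{7} = \left(-63 + 841\right) + \frac{12282}{7} = 778 + \frac{12282}{7} = \frac{17728}{7}$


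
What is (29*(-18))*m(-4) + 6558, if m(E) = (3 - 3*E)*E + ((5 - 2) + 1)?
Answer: 35790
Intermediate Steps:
m(E) = 4 + E*(3 - 3*E) (m(E) = E*(3 - 3*E) + (3 + 1) = E*(3 - 3*E) + 4 = 4 + E*(3 - 3*E))
(29*(-18))*m(-4) + 6558 = (29*(-18))*(4 - 3*(-4)² + 3*(-4)) + 6558 = -522*(4 - 3*16 - 12) + 6558 = -522*(4 - 48 - 12) + 6558 = -522*(-56) + 6558 = 29232 + 6558 = 35790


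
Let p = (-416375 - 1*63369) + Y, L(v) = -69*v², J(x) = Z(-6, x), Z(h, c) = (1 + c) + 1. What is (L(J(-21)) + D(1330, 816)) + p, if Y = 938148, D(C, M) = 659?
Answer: 434154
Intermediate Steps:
Z(h, c) = 2 + c
J(x) = 2 + x
p = 458404 (p = (-416375 - 1*63369) + 938148 = (-416375 - 63369) + 938148 = -479744 + 938148 = 458404)
(L(J(-21)) + D(1330, 816)) + p = (-69*(2 - 21)² + 659) + 458404 = (-69*(-19)² + 659) + 458404 = (-69*361 + 659) + 458404 = (-24909 + 659) + 458404 = -24250 + 458404 = 434154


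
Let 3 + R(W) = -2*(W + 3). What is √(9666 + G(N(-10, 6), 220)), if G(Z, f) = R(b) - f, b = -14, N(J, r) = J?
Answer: √9465 ≈ 97.288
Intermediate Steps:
R(W) = -9 - 2*W (R(W) = -3 - 2*(W + 3) = -3 - 2*(3 + W) = -3 + (-6 - 2*W) = -9 - 2*W)
G(Z, f) = 19 - f (G(Z, f) = (-9 - 2*(-14)) - f = (-9 + 28) - f = 19 - f)
√(9666 + G(N(-10, 6), 220)) = √(9666 + (19 - 1*220)) = √(9666 + (19 - 220)) = √(9666 - 201) = √9465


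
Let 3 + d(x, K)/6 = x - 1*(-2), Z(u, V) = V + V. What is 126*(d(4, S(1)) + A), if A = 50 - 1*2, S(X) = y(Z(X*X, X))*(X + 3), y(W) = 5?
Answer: 8316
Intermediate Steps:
Z(u, V) = 2*V
S(X) = 15 + 5*X (S(X) = 5*(X + 3) = 5*(3 + X) = 15 + 5*X)
d(x, K) = -6 + 6*x (d(x, K) = -18 + 6*(x - 1*(-2)) = -18 + 6*(x + 2) = -18 + 6*(2 + x) = -18 + (12 + 6*x) = -6 + 6*x)
A = 48 (A = 50 - 2 = 48)
126*(d(4, S(1)) + A) = 126*((-6 + 6*4) + 48) = 126*((-6 + 24) + 48) = 126*(18 + 48) = 126*66 = 8316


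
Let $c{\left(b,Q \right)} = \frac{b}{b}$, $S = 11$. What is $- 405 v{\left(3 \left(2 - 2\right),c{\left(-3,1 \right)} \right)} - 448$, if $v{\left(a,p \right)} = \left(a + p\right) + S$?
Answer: $-5308$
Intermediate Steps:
$c{\left(b,Q \right)} = 1$
$v{\left(a,p \right)} = 11 + a + p$ ($v{\left(a,p \right)} = \left(a + p\right) + 11 = 11 + a + p$)
$- 405 v{\left(3 \left(2 - 2\right),c{\left(-3,1 \right)} \right)} - 448 = - 405 \left(11 + 3 \left(2 - 2\right) + 1\right) - 448 = - 405 \left(11 + 3 \cdot 0 + 1\right) - 448 = - 405 \left(11 + 0 + 1\right) - 448 = \left(-405\right) 12 - 448 = -4860 - 448 = -5308$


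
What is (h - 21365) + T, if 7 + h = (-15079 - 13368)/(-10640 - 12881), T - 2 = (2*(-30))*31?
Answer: -546364383/23521 ≈ -23229.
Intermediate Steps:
T = -1858 (T = 2 + (2*(-30))*31 = 2 - 60*31 = 2 - 1860 = -1858)
h = -136200/23521 (h = -7 + (-15079 - 13368)/(-10640 - 12881) = -7 - 28447/(-23521) = -7 - 28447*(-1/23521) = -7 + 28447/23521 = -136200/23521 ≈ -5.7906)
(h - 21365) + T = (-136200/23521 - 21365) - 1858 = -502662365/23521 - 1858 = -546364383/23521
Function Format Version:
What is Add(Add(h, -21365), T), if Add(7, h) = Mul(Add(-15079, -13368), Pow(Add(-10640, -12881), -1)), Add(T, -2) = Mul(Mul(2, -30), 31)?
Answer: Rational(-546364383, 23521) ≈ -23229.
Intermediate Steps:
T = -1858 (T = Add(2, Mul(Mul(2, -30), 31)) = Add(2, Mul(-60, 31)) = Add(2, -1860) = -1858)
h = Rational(-136200, 23521) (h = Add(-7, Mul(Add(-15079, -13368), Pow(Add(-10640, -12881), -1))) = Add(-7, Mul(-28447, Pow(-23521, -1))) = Add(-7, Mul(-28447, Rational(-1, 23521))) = Add(-7, Rational(28447, 23521)) = Rational(-136200, 23521) ≈ -5.7906)
Add(Add(h, -21365), T) = Add(Add(Rational(-136200, 23521), -21365), -1858) = Add(Rational(-502662365, 23521), -1858) = Rational(-546364383, 23521)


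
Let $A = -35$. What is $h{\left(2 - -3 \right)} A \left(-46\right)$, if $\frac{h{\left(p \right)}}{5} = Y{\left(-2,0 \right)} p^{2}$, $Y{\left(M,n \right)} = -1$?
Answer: $-201250$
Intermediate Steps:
$h{\left(p \right)} = - 5 p^{2}$ ($h{\left(p \right)} = 5 \left(- p^{2}\right) = - 5 p^{2}$)
$h{\left(2 - -3 \right)} A \left(-46\right) = - 5 \left(2 - -3\right)^{2} \left(-35\right) \left(-46\right) = - 5 \left(2 + 3\right)^{2} \left(-35\right) \left(-46\right) = - 5 \cdot 5^{2} \left(-35\right) \left(-46\right) = \left(-5\right) 25 \left(-35\right) \left(-46\right) = \left(-125\right) \left(-35\right) \left(-46\right) = 4375 \left(-46\right) = -201250$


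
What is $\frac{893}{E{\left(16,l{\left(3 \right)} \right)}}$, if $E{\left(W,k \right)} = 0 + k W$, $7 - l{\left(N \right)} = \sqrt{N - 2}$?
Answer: $\frac{893}{96} \approx 9.3021$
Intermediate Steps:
$l{\left(N \right)} = 7 - \sqrt{-2 + N}$ ($l{\left(N \right)} = 7 - \sqrt{N - 2} = 7 - \sqrt{-2 + N}$)
$E{\left(W,k \right)} = W k$ ($E{\left(W,k \right)} = 0 + W k = W k$)
$\frac{893}{E{\left(16,l{\left(3 \right)} \right)}} = \frac{893}{16 \left(7 - \sqrt{-2 + 3}\right)} = \frac{893}{16 \left(7 - \sqrt{1}\right)} = \frac{893}{16 \left(7 - 1\right)} = \frac{893}{16 \cdot 6} = \frac{893}{96}$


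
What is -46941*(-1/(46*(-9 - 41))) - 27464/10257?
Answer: -544641037/23591100 ≈ -23.087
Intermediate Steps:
-46941*(-1/(46*(-9 - 41))) - 27464/10257 = -46941/((-46*(-50))) - 27464*1/10257 = -46941/2300 - 27464/10257 = -544641037/23591100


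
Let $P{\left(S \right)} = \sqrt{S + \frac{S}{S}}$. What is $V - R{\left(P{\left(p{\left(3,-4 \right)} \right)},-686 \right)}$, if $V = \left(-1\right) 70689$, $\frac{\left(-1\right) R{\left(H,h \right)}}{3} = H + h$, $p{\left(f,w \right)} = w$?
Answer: $-72747 + 3 i \sqrt{3} \approx -72747.0 + 5.1962 i$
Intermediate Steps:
$P{\left(S \right)} = \sqrt{1 + S}$ ($P{\left(S \right)} = \sqrt{S + 1} = \sqrt{1 + S}$)
$R{\left(H,h \right)} = - 3 H - 3 h$ ($R{\left(H,h \right)} = - 3 \left(H + h\right) = - 3 H - 3 h$)
$V = -70689$
$V - R{\left(P{\left(p{\left(3,-4 \right)} \right)},-686 \right)} = -70689 - \left(- 3 \sqrt{1 - 4} - -2058\right) = -70689 - \left(- 3 \sqrt{-3} + 2058\right) = -70689 - \left(- 3 i \sqrt{3} + 2058\right) = -70689 - \left(2058 - 3 i \sqrt{3}\right) = -72747 + 3 i \sqrt{3}$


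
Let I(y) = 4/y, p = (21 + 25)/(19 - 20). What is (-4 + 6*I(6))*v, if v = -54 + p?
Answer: 0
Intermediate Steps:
p = -46 (p = 46/(-1) = 46*(-1) = -46)
v = -100 (v = -54 - 46 = -100)
(-4 + 6*I(6))*v = (-4 + 6*(4/6))*(-100) = (-4 + 6*(4*(1/6)))*(-100) = (-4 + 6*(2/3))*(-100) = (-4 + 4)*(-100) = 0*(-100) = 0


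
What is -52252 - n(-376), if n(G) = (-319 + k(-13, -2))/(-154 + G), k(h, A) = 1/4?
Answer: -22155103/424 ≈ -52253.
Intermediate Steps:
k(h, A) = ¼
n(G) = -1275/(4*(-154 + G)) (n(G) = (-319 + ¼)/(-154 + G) = -1275/(4*(-154 + G)))
-52252 - n(-376) = -52252 - (-1275)/(-616 + 4*(-376)) = -52252 - (-1275)/(-616 - 1504) = -52252 - (-1275)/(-2120) = -52252 - (-1275)*(-1)/2120 = -52252 - 1*255/424 = -52252 - 255/424 = -22155103/424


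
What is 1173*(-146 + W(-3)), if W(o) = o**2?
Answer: -160701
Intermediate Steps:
1173*(-146 + W(-3)) = 1173*(-146 + (-3)**2) = 1173*(-146 + 9) = 1173*(-137) = -160701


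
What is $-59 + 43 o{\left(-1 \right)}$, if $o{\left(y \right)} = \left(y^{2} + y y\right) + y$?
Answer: $-16$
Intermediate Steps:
$o{\left(y \right)} = y + 2 y^{2}$ ($o{\left(y \right)} = \left(y^{2} + y^{2}\right) + y = 2 y^{2} + y = y + 2 y^{2}$)
$-59 + 43 o{\left(-1 \right)} = -59 + 43 \left(- (1 + 2 \left(-1\right))\right) = -59 + 43 \left(- (1 - 2)\right) = -59 + 43 \left(\left(-1\right) \left(-1\right)\right) = -59 + 43 \cdot 1 = -59 + 43 = -16$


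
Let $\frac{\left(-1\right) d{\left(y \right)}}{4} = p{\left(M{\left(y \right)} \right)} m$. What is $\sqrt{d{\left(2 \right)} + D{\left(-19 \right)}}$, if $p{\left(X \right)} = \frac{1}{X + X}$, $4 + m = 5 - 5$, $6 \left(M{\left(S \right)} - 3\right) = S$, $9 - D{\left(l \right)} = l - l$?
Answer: $\frac{\sqrt{285}}{5} \approx 3.3764$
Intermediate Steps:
$D{\left(l \right)} = 9$ ($D{\left(l \right)} = 9 - \left(l - l\right) = 9 - 0 = 9 + 0 = 9$)
$M{\left(S \right)} = 3 + \frac{S}{6}$
$m = -4$ ($m = -4 + \left(5 - 5\right) = -4 + 0 = -4$)
$p{\left(X \right)} = \frac{1}{2 X}$
$d{\left(y \right)} = \frac{8}{3 + \frac{y}{6}}$ ($d{\left(y \right)} = - 4 \frac{1}{2 \left(3 + \frac{y}{6}\right)} \left(-4\right) = - 4 \left(- \frac{2}{3 + \frac{y}{6}}\right) = \frac{8}{3 + \frac{y}{6}}$)
$\sqrt{d{\left(2 \right)} + D{\left(-19 \right)}} = \sqrt{\frac{48}{18 + 2} + 9} = \sqrt{\frac{48}{20} + 9} = \sqrt{48 \cdot \frac{1}{20} + 9} = \sqrt{\frac{12}{5} + 9} = \sqrt{\frac{57}{5}} = \frac{\sqrt{285}}{5}$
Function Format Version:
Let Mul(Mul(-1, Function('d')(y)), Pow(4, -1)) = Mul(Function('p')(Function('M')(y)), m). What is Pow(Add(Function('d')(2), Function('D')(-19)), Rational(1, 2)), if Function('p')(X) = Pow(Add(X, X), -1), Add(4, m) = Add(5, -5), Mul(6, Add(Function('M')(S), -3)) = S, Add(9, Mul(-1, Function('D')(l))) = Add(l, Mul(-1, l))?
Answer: Mul(Rational(1, 5), Pow(285, Rational(1, 2))) ≈ 3.3764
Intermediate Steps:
Function('D')(l) = 9 (Function('D')(l) = Add(9, Mul(-1, Add(l, Mul(-1, l)))) = Add(9, Mul(-1, 0)) = Add(9, 0) = 9)
Function('M')(S) = Add(3, Mul(Rational(1, 6), S))
m = -4 (m = Add(-4, Add(5, -5)) = Add(-4, 0) = -4)
Function('p')(X) = Mul(Rational(1, 2), Pow(X, -1)) (Function('p')(X) = Pow(Mul(2, X), -1) = Mul(Rational(1, 2), Pow(X, -1)))
Function('d')(y) = Mul(8, Pow(Add(3, Mul(Rational(1, 6), y)), -1)) (Function('d')(y) = Mul(-4, Mul(Mul(Rational(1, 2), Pow(Add(3, Mul(Rational(1, 6), y)), -1)), -4)) = Mul(-4, Mul(-2, Pow(Add(3, Mul(Rational(1, 6), y)), -1))) = Mul(8, Pow(Add(3, Mul(Rational(1, 6), y)), -1)))
Pow(Add(Function('d')(2), Function('D')(-19)), Rational(1, 2)) = Pow(Add(Mul(48, Pow(Add(18, 2), -1)), 9), Rational(1, 2)) = Pow(Add(Mul(48, Pow(20, -1)), 9), Rational(1, 2)) = Pow(Add(Mul(48, Rational(1, 20)), 9), Rational(1, 2)) = Pow(Add(Rational(12, 5), 9), Rational(1, 2)) = Pow(Rational(57, 5), Rational(1, 2)) = Mul(Rational(1, 5), Pow(285, Rational(1, 2)))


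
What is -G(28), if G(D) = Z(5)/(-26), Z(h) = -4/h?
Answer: -2/65 ≈ -0.030769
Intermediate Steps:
G(D) = 2/65 (G(D) = -4/5/(-26) = -4*⅕*(-1/26) = -⅘*(-1/26) = 2/65)
-G(28) = -1*2/65 = -2/65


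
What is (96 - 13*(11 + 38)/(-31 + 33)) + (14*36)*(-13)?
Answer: -13549/2 ≈ -6774.5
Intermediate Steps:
(96 - 13*(11 + 38)/(-31 + 33)) + (14*36)*(-13) = (96 - 637/2) + 504*(-13) = (96 - 637/2) - 6552 = -445/2 - 6552 = -13549/2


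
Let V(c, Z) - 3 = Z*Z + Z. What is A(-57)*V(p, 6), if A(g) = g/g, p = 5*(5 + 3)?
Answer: 45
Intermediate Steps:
p = 40 (p = 5*8 = 40)
V(c, Z) = 3 + Z + Z**2 (V(c, Z) = 3 + (Z*Z + Z) = 3 + (Z**2 + Z) = 3 + (Z + Z**2) = 3 + Z + Z**2)
A(g) = 1
A(-57)*V(p, 6) = 1*(3 + 6 + 6**2) = 1*(3 + 6 + 36) = 1*45 = 45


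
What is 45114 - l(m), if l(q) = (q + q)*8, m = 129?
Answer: 43050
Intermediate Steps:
l(q) = 16*q (l(q) = (2*q)*8 = 16*q)
45114 - l(m) = 45114 - 16*129 = 45114 - 1*2064 = 45114 - 2064 = 43050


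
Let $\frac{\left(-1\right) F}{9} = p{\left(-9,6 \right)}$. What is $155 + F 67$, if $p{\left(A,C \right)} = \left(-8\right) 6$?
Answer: $29099$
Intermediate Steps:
$p{\left(A,C \right)} = -48$
$F = 432$ ($F = \left(-9\right) \left(-48\right) = 432$)
$155 + F 67 = 155 + 432 \cdot 67 = 155 + 28944 = 29099$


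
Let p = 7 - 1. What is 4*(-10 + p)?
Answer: -16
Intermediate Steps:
p = 6
4*(-10 + p) = 4*(-10 + 6) = 4*(-4) = -16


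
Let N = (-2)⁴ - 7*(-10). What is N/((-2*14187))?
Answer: -43/14187 ≈ -0.0030309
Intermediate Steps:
N = 86 (N = 16 + 70 = 86)
N/((-2*14187)) = 86/((-2*14187)) = 86/(-28374) = 86*(-1/28374) = -43/14187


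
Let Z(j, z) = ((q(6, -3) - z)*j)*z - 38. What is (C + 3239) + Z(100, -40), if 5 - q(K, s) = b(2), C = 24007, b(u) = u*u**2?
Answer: -120792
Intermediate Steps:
b(u) = u**3
q(K, s) = -3 (q(K, s) = 5 - 1*2**3 = 5 - 1*8 = 5 - 8 = -3)
Z(j, z) = -38 + j*z*(-3 - z) (Z(j, z) = ((-3 - z)*j)*z - 38 = (j*(-3 - z))*z - 38 = j*z*(-3 - z) - 38 = -38 + j*z*(-3 - z))
(C + 3239) + Z(100, -40) = (24007 + 3239) + (-38 - 1*100*(-40)**2 - 3*100*(-40)) = 27246 + (-38 - 1*100*1600 + 12000) = 27246 + (-38 - 160000 + 12000) = 27246 - 148038 = -120792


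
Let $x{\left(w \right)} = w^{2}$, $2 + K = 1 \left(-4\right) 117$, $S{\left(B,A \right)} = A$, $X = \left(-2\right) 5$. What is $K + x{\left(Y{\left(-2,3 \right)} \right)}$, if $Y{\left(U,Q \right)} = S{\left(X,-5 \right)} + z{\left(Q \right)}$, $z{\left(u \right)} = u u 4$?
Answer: $491$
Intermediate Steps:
$X = -10$
$z{\left(u \right)} = 4 u^{2}$ ($z{\left(u \right)} = u^{2} \cdot 4 = 4 u^{2}$)
$Y{\left(U,Q \right)} = -5 + 4 Q^{2}$
$K = -470$ ($K = -2 + 1 \left(-4\right) 117 = -2 - 468 = -470$)
$K + x{\left(Y{\left(-2,3 \right)} \right)} = -470 + \left(-5 + 4 \cdot 3^{2}\right)^{2} = -470 + \left(-5 + 4 \cdot 9\right)^{2} = -470 + \left(-5 + 36\right)^{2} = -470 + 31^{2} = -470 + 961 = 491$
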